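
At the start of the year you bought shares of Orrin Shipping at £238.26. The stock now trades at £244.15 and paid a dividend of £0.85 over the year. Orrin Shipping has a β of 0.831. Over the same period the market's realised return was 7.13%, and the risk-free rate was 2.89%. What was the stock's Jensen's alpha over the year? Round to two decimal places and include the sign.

Realised HPR = (P1 + D1 − P0) / P0 = (244.15 + 0.85 − 238.26) / 238.26 = 6.74 / 238.26 = 2.8288%
MRP = 7.13% − 2.89% = 4.24%
CAPM required = R_f + β·MRP = 2.89% + 0.831 × 4.24% = 6.41344%
α = realised − required = 2.8288% − 6.41344% = -3.58%

-3.58%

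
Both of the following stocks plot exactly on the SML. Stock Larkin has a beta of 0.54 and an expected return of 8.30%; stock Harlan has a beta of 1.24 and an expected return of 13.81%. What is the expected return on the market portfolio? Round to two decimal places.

Both satisfy E(R) = R_f + β·MRP, so the slope of the SML is
MRP = (13.81% − 8.30%) / (1.24 − 0.54) = 5.51% / 0.70 = 7.8714%
R_f = E(R_Larkin) − β_Larkin·MRP = 8.30% − 0.54 × 7.8714% = 4.0494%
E(R_m) = R_f + MRP = 4.0494% + 7.8714% = 11.92%

11.92%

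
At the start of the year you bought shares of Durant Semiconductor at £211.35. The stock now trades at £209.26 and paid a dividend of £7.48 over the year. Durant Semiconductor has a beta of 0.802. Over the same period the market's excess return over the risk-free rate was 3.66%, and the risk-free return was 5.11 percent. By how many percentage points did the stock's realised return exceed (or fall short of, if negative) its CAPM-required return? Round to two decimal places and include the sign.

-5.50%

Realised HPR = (P1 + D1 − P0) / P0 = (209.26 + 7.48 − 211.35) / 211.35 = 5.39 / 211.35 = 2.5503%
CAPM required = R_f + β·MRP = 5.11% + 0.802 × 3.66% = 8.04532%
α = realised − required = 2.5503% − 8.04532% = -5.50%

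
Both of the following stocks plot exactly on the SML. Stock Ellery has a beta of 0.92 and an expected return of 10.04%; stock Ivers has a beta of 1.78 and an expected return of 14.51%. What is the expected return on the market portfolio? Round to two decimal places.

Both satisfy E(R) = R_f + β·MRP, so the slope of the SML is
MRP = (14.51% − 10.04%) / (1.78 − 0.92) = 4.47% / 0.86 = 5.1977%
R_f = E(R_Ellery) − β_Ellery·MRP = 10.04% − 0.92 × 5.1977% = 5.2581%
E(R_m) = R_f + MRP = 5.2581% + 5.1977% = 10.46%

10.46%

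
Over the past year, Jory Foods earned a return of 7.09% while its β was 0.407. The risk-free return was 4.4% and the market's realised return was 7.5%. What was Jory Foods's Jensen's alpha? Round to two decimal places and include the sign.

Market excess return = 7.5% − 4.4% = 3.10%
CAPM benchmark = R_f + β(R_m − R_f) = 4.4% + 0.407 × 3.1% = 5.6617%
α = actual − benchmark = 7.09% − 5.6617% = +1.43%

+1.43%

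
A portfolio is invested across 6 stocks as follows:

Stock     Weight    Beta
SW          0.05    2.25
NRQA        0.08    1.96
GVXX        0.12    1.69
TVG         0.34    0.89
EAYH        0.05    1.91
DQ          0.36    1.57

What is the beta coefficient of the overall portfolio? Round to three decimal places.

β_P = Σ w_i β_i = 0.05×2.25 + 0.08×1.96 + 0.12×1.69 + 0.34×0.89 + 0.05×1.91 + 0.36×1.57 = 1.4354

1.435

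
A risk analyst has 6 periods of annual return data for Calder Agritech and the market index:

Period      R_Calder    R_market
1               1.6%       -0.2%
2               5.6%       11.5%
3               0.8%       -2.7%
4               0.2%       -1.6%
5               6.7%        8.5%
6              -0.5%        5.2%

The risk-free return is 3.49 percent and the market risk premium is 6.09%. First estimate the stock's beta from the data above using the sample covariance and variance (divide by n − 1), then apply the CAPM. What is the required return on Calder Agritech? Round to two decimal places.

5.86%

Mean R_i = (1.6 + 5.6 + 0.8 + 0.2 + 6.7 − 0.5) / 6 = 2.4000%
Mean R_m = (-0.2 + 11.5 − 2.7 − 1.6 + 8.5 + 5.2) / 6 = 3.4500%
Σ(R_i − R̄_i)(R_m − R̄_m) = 66.2700  ⇒  Cov = 66.2700 / 5 = 13.2540
Σ(R_m − R̄_m)² = 170.0150  ⇒  Var(R_m) = 170.0150 / 5 = 34.0030
β = Cov / Var(R_m) = 13.2540 / 34.0030 = 0.3898
E(R) = R_f + β × MRP = 3.49% + 0.3898 × 6.09% = 5.86%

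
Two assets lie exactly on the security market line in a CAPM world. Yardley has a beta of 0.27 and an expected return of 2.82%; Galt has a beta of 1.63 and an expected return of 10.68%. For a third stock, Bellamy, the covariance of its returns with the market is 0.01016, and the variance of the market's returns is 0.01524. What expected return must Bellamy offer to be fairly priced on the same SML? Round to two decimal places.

MRP = (10.68% − 2.82%) / (1.63 − 0.27) = 5.7794%
R_f = 2.82% − 0.27 × 5.7794% = 1.2596%
β_Bellamy = Cov / Var(R_m) = 0.01016 / 0.01524 = 0.6667
E(R_Bellamy) = R_f + β × MRP = 1.2596% + 0.6667 × 5.7794% = 5.11%

5.11%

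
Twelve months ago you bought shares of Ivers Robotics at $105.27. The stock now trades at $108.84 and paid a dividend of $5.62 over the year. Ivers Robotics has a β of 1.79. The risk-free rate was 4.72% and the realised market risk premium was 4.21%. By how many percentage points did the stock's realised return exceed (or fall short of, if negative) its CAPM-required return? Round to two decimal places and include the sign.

-3.53%

Realised HPR = (P1 + D1 − P0) / P0 = (108.84 + 5.62 − 105.27) / 105.27 = 9.19 / 105.27 = 8.7299%
CAPM required = R_f + β·MRP = 4.72% + 1.79 × 4.21% = 12.2559%
α = realised − required = 8.7299% − 12.2559% = -3.53%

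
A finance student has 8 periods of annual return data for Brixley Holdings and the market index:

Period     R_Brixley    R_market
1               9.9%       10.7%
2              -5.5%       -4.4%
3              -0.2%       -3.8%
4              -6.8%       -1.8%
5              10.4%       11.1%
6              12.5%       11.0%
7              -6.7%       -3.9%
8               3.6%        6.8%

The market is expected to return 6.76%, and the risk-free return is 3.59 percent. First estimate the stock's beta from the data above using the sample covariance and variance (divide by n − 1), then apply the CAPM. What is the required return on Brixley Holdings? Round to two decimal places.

6.90%

Mean R_i = (9.9 − 5.5 − 0.2 − 6.8 + 10.4 + 12.5 − 6.7 + 3.6) / 8 = 2.1500%
Mean R_m = (10.7 − 4.4 − 3.8 − 1.8 + 11.1 + 11.0 − 3.9 + 6.8) / 8 = 3.2125%
Σ(R_i − R̄_i)(R_m − R̄_m) = 391.4250  ⇒  Cov = 391.4250 / 7 = 55.9179
Σ(R_m − R̄_m)² = 374.6288  ⇒  Var(R_m) = 374.6288 / 7 = 53.5184
β = Cov / Var(R_m) = 55.9179 / 53.5184 = 1.0448
MRP = 6.76% − 3.59% = 3.17%
E(R) = R_f + β × MRP = 3.59% + 1.0448 × 3.17% = 6.90%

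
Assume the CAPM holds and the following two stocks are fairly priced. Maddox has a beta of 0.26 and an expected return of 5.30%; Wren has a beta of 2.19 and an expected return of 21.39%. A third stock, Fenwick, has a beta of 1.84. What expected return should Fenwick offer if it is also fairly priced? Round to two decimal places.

MRP (SML slope) = (21.39% − 5.30%) / (2.19 − 0.26) = 16.09% / 1.93 = 8.3368%
R_f (intercept) = 5.30% − 0.26 × 8.3368% = 3.1324%
E(R_Fenwick) = R_f + β × MRP = 3.1324% + 1.84 × 8.3368% = 18.47%

18.47%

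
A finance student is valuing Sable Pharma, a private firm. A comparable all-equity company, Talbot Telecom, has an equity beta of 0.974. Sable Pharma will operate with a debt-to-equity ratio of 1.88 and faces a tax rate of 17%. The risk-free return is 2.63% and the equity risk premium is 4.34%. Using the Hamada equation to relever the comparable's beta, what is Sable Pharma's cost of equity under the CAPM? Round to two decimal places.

β_L = β_U × [1 + (1 − t)(D/E)] = 0.974 × [1 + (1 − 0.17) × 1.88]
    = 0.974 × [1 + 0.83 × 1.88] = 0.974 × 2.5604 = 2.4938
E(R) = R_f + β_L × MRP = 2.63% + 2.4938 × 4.34% = 13.45%

13.45%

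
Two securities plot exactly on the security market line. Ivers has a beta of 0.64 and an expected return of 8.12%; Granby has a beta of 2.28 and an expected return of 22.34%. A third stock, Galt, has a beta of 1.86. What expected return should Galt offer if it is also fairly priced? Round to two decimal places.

18.70%

MRP (SML slope) = (22.34% − 8.12%) / (2.28 − 0.64) = 14.22% / 1.64 = 8.6707%
R_f (intercept) = 8.12% − 0.64 × 8.6707% = 2.5708%
E(R_Galt) = R_f + β × MRP = 2.5708% + 1.86 × 8.6707% = 18.70%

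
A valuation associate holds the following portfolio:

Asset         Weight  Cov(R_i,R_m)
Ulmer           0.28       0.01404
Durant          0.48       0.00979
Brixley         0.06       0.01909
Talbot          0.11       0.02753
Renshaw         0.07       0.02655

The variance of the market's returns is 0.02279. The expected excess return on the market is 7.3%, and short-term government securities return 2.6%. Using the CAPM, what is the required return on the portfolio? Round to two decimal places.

7.30%

β_Ulmer = 0.01404 / 0.02279 = 0.6161
β_Durant = 0.00979 / 0.02279 = 0.4296
β_Brixley = 0.01909 / 0.02279 = 0.8376
β_Talbot = 0.02753 / 0.02279 = 1.2080
β_Renshaw = 0.02655 / 0.02279 = 1.1650
β_P = Σ w_i β_i = 0.28×0.6161 + 0.48×0.4296 + 0.06×0.8376 + 0.11×1.2080 + 0.07×1.1650 = 0.6434
E(R_P) = R_f + β_P × MRP = 2.6% + 0.6434 × 7.3% = 7.30%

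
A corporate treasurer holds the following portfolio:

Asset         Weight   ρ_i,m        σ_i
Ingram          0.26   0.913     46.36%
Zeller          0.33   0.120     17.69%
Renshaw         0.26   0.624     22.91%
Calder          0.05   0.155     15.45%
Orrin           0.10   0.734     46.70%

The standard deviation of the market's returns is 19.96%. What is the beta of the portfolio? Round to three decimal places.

0.950

β_Ingram = 0.913 × 46.36% / 19.96% = 2.1206
β_Zeller = 0.120 × 17.69% / 19.96% = 0.1064
β_Renshaw = 0.624 × 22.91% / 19.96% = 0.7162
β_Calder = 0.155 × 15.45% / 19.96% = 0.1200
β_Orrin = 0.734 × 46.70% / 19.96% = 1.7173
β_P = Σ w_i β_i = 0.26×2.1206 + 0.33×0.1064 + 0.26×0.7162 + 0.05×0.1200 + 0.10×1.7173 = 0.9504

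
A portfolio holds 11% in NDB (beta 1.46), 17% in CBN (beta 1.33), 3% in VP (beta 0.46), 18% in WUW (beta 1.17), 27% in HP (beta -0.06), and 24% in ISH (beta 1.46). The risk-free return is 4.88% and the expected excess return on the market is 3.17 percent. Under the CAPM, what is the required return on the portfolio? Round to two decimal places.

7.88%

β_P = Σ w_i β_i = 0.11×1.46 + 0.17×1.33 + 0.03×0.46 + 0.18×1.17 + 0.27×-0.06 + 0.24×1.46 = 0.9453
E(R_P) = R_f + β_P × MRP = 4.88% + 0.9453 × 3.17% = 7.88%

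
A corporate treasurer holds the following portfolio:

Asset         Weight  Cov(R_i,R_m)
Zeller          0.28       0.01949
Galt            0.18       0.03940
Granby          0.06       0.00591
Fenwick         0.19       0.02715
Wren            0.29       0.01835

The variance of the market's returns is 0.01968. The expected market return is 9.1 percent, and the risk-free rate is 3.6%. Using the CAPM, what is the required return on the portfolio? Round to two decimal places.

10.14%

β_Zeller = 0.01949 / 0.01968 = 0.9903
β_Galt = 0.03940 / 0.01968 = 2.0020
β_Granby = 0.00591 / 0.01968 = 0.3003
β_Fenwick = 0.02715 / 0.01968 = 1.3796
β_Wren = 0.01835 / 0.01968 = 0.9324
β_P = Σ w_i β_i = 0.28×0.9903 + 0.18×2.0020 + 0.06×0.3003 + 0.19×1.3796 + 0.29×0.9324 = 1.1882
MRP = 9.1% − 3.6% = 5.50%
E(R_P) = R_f + β_P × MRP = 3.6% + 1.1882 × 5.5% = 10.14%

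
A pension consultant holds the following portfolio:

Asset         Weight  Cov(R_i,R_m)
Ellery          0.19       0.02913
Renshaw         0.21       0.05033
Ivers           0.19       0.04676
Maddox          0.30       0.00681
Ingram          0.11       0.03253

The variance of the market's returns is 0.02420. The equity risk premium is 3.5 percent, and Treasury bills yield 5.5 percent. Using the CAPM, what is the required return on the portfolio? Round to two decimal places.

9.93%

β_Ellery = 0.02913 / 0.02420 = 1.2037
β_Renshaw = 0.05033 / 0.02420 = 2.0798
β_Ivers = 0.04676 / 0.02420 = 1.9322
β_Maddox = 0.00681 / 0.02420 = 0.2814
β_Ingram = 0.03253 / 0.02420 = 1.3442
β_P = Σ w_i β_i = 0.19×1.2037 + 0.21×2.0798 + 0.19×1.9322 + 0.30×0.2814 + 0.11×1.3442 = 1.2649
E(R_P) = R_f + β_P × MRP = 5.5% + 1.2649 × 3.5% = 9.93%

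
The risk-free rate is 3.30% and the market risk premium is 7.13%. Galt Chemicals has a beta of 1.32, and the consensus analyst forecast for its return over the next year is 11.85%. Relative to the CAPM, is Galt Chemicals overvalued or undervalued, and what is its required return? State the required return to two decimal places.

Overvalued; required return 12.71%

Required return = R_f + β·MRP = 3.30% + 1.32 × 7.13% = 12.71%
Forecast 11.85% < required 12.71% → the stock plots below the SML → overvalued.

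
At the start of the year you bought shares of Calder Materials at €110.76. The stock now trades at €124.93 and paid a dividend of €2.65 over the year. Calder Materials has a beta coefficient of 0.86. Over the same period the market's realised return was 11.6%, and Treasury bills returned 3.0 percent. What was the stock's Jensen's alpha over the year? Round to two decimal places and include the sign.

+4.79%

Realised HPR = (P1 + D1 − P0) / P0 = (124.93 + 2.65 − 110.76) / 110.76 = 16.82 / 110.76 = 15.1860%
MRP = 11.6% − 3.0% = 8.60%
CAPM required = R_f + β·MRP = 3.0% + 0.86 × 8.6% = 10.3960%
α = realised − required = 15.1860% − 10.3960% = +4.79%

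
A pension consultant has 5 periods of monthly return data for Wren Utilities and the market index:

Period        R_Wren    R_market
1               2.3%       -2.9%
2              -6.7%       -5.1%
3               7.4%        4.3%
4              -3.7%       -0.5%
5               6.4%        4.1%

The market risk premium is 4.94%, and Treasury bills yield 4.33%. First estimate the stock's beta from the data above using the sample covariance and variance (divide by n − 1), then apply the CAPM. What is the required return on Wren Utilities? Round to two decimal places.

Mean R_i = (2.3 − 6.7 + 7.4 − 3.7 + 6.4) / 5 = 1.1400%
Mean R_m = (-2.9 − 5.1 + 4.3 − 0.5 + 4.1) / 5 = -0.0200%
Σ(R_i − R̄_i)(R_m − R̄_m) = 87.5240  ⇒  Cov = 87.5240 / 4 = 21.8810
Σ(R_m − R̄_m)² = 69.9680  ⇒  Var(R_m) = 69.9680 / 4 = 17.4920
β = Cov / Var(R_m) = 21.8810 / 17.4920 = 1.2509
E(R) = R_f + β × MRP = 4.33% + 1.2509 × 4.94% = 10.51%

10.51%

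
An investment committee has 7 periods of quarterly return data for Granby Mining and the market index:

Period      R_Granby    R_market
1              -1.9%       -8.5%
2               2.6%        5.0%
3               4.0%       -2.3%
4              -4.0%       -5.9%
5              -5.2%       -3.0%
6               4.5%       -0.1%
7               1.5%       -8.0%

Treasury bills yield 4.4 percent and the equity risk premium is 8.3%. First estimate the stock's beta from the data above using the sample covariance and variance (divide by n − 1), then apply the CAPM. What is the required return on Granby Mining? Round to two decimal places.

7.55%

Mean R_i = (-1.9 + 2.6 + 4.0 − 4.0 − 5.2 + 4.5 + 1.5) / 7 = 0.2143%
Mean R_m = (-8.5 + 5.0 − 2.3 − 5.9 − 3.0 − 0.1 − 8.0) / 7 = -3.2571%
Σ(R_i − R̄_i)(R_m − R̄_m) = 51.5857  ⇒  Cov = 51.5857 / 6 = 8.5976
Σ(R_m − R̄_m)² = 136.0971  ⇒  Var(R_m) = 136.0971 / 6 = 22.6829
β = Cov / Var(R_m) = 8.5976 / 22.6829 = 0.3790
E(R) = R_f + β × MRP = 4.4% + 0.3790 × 8.3% = 7.55%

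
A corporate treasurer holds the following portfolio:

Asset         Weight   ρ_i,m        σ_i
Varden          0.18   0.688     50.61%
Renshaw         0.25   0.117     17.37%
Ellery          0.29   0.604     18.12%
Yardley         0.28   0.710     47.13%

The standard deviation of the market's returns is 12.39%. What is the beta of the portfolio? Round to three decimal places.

β_Varden = 0.688 × 50.61% / 12.39% = 2.8103
β_Renshaw = 0.117 × 17.37% / 12.39% = 0.1640
β_Ellery = 0.604 × 18.12% / 12.39% = 0.8833
β_Yardley = 0.710 × 47.13% / 12.39% = 2.7008
β_P = Σ w_i β_i = 0.18×2.8103 + 0.25×0.1640 + 0.29×0.8833 + 0.28×2.7008 = 1.5592

1.559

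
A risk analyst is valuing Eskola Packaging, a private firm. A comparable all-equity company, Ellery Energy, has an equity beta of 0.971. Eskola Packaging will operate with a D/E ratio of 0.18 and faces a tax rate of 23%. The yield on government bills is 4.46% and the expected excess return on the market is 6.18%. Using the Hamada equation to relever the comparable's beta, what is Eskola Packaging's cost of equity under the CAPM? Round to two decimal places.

β_L = β_U × [1 + (1 − t)(D/E)] = 0.971 × [1 + (1 − 0.23) × 0.18]
    = 0.971 × [1 + 0.77 × 0.18] = 0.971 × 1.1386 = 1.1056
E(R) = R_f + β_L × MRP = 4.46% + 1.1056 × 6.18% = 11.29%

11.29%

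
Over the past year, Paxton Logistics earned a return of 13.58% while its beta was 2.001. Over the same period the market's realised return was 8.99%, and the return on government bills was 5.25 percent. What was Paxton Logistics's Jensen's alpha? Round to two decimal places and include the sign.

+0.85%

Market excess return = 8.99% − 5.25% = 3.74%
CAPM benchmark = R_f + β(R_m − R_f) = 5.25% + 2.001 × 3.74% = 12.73374%
α = actual − benchmark = 13.58% − 12.73374% = +0.85%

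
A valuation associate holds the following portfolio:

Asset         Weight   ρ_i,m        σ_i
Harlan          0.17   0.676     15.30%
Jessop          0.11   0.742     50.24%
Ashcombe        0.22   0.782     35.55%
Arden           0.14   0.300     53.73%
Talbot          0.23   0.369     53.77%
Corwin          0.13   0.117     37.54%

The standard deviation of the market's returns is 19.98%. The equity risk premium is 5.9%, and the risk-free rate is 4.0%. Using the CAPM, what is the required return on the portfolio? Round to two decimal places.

β_Harlan = 0.676 × 15.30% / 19.98% = 0.5177
β_Jessop = 0.742 × 50.24% / 19.98% = 1.8658
β_Ashcombe = 0.782 × 35.55% / 19.98% = 1.3914
β_Arden = 0.300 × 53.73% / 19.98% = 0.8068
β_Talbot = 0.369 × 53.77% / 19.98% = 0.9930
β_Corwin = 0.117 × 37.54% / 19.98% = 0.2198
β_P = Σ w_i β_i = 0.17×0.5177 + 0.11×1.8658 + 0.22×1.3914 + 0.14×0.8068 + 0.23×0.9930 + 0.13×0.2198 = 0.9693
E(R_P) = R_f + β_P × MRP = 4.0% + 0.9693 × 5.9% = 9.72%

9.72%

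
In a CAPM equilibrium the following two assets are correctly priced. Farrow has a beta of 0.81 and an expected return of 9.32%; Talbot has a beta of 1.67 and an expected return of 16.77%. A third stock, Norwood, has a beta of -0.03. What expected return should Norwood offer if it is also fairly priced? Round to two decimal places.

MRP (SML slope) = (16.77% − 9.32%) / (1.67 − 0.81) = 7.45% / 0.86 = 8.6628%
R_f (intercept) = 9.32% − 0.81 × 8.6628% = 2.3031%
E(R_Norwood) = R_f + β × MRP = 2.3031% + -0.03 × 8.6628% = 2.04%

2.04%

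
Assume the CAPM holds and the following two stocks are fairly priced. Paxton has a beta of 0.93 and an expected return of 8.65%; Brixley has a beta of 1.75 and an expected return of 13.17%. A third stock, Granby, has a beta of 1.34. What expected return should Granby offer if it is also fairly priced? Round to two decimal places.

10.91%

MRP (SML slope) = (13.17% − 8.65%) / (1.75 − 0.93) = 4.52% / 0.82 = 5.5122%
R_f (intercept) = 8.65% − 0.93 × 5.5122% = 3.5237%
E(R_Granby) = R_f + β × MRP = 3.5237% + 1.34 × 5.5122% = 10.91%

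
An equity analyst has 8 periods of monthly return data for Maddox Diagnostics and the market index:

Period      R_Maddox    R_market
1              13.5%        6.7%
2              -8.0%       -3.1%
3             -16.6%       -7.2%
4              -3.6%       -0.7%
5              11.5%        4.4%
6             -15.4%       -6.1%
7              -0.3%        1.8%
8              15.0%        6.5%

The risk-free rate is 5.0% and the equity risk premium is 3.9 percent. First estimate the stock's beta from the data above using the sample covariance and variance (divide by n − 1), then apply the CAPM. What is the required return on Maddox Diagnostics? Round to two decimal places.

13.99%

Mean R_i = (13.5 − 8.0 − 16.6 − 3.6 + 11.5 − 15.4 − 0.3 + 15.0) / 8 = -0.4875%
Mean R_m = (6.7 − 3.1 − 7.2 − 0.7 + 4.4 − 6.1 + 1.8 + 6.5) / 8 = 0.2875%
Σ(R_i − R̄_i)(R_m − R̄_m) = 479.9113  ⇒  Cov = 479.9113 / 7 = 68.5588
Σ(R_m − R̄_m)² = 208.2288  ⇒  Var(R_m) = 208.2288 / 7 = 29.7470
β = Cov / Var(R_m) = 68.5588 / 29.7470 = 2.3047
E(R) = R_f + β × MRP = 5.0% + 2.3047 × 3.9% = 13.99%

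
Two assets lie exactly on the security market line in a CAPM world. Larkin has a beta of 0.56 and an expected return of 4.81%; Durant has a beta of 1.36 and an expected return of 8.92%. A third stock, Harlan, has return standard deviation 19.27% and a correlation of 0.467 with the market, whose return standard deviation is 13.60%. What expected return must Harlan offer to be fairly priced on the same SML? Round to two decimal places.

MRP = (8.92% − 4.81%) / (1.36 − 0.56) = 5.1375%
R_f = 4.81% − 0.56 × 5.1375% = 1.9330%
β_Harlan = ρ·σ_i/σ_m = 0.467 × 19.27 / 13.60 = 0.6617
E(R_Harlan) = R_f + β × MRP = 1.9330% + 0.6617 × 5.1375% = 5.33%

5.33%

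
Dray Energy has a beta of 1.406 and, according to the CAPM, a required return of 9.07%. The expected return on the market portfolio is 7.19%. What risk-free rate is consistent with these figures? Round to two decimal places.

E(R) = R_f + β(E(R_m) − R_f) = R_f(1 − β) + β·E(R_m)
9.07% = R_f × (1 − 1.406) + 1.406 × 7.19%
9.07% = R_f × -0.406 + 10.10914%
R_f = (9.07% − 10.10914%) / -0.406 = 2.56%

2.56%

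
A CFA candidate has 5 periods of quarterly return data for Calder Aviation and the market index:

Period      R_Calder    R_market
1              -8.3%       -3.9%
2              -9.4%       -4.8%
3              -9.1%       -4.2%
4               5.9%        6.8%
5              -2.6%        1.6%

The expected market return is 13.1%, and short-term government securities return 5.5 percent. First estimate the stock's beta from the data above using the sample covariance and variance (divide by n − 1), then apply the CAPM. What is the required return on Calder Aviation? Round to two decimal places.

15.36%

Mean R_i = (-8.3 − 9.4 − 9.1 + 5.9 − 2.6) / 5 = -4.7000%
Mean R_m = (-3.9 − 4.8 − 4.2 + 6.8 + 1.6) / 5 = -0.9000%
Σ(R_i − R̄_i)(R_m − R̄_m) = 130.5200  ⇒  Cov = 130.5200 / 4 = 32.6300
Σ(R_m − R̄_m)² = 100.6400  ⇒  Var(R_m) = 100.6400 / 4 = 25.1600
β = Cov / Var(R_m) = 32.6300 / 25.1600 = 1.2969
MRP = 13.1% − 5.5% = 7.60%
E(R) = R_f + β × MRP = 5.5% + 1.2969 × 7.6% = 15.36%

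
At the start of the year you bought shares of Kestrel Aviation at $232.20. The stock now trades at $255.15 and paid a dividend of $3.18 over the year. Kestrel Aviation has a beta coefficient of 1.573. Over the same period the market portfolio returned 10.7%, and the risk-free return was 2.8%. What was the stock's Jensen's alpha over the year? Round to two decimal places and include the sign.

-3.97%

Realised HPR = (P1 + D1 − P0) / P0 = (255.15 + 3.18 − 232.20) / 232.20 = 26.13 / 232.20 = 11.2532%
MRP = 10.7% − 2.8% = 7.90%
CAPM required = R_f + β·MRP = 2.8% + 1.573 × 7.9% = 15.2267%
α = realised − required = 11.2532% − 15.2267% = -3.97%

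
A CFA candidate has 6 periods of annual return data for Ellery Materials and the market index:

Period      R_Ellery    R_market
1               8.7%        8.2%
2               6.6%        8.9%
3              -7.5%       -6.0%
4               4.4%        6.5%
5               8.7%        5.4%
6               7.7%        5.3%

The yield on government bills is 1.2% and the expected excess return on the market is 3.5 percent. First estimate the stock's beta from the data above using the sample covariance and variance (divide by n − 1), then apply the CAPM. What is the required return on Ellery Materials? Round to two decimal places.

4.89%

Mean R_i = (8.7 + 6.6 − 7.5 + 4.4 + 8.7 + 7.7) / 6 = 4.7667%
Mean R_m = (8.2 + 8.9 − 6.0 + 6.5 + 5.4 + 5.3) / 6 = 4.7167%
Σ(R_i − R̄_i)(R_m − R̄_m) = 156.5733  ⇒  Cov = 156.5733 / 5 = 31.3147
Σ(R_m − R̄_m)² = 148.4683  ⇒  Var(R_m) = 148.4683 / 5 = 29.6937
β = Cov / Var(R_m) = 31.3147 / 29.6937 = 1.0546
E(R) = R_f + β × MRP = 1.2% + 1.0546 × 3.5% = 4.89%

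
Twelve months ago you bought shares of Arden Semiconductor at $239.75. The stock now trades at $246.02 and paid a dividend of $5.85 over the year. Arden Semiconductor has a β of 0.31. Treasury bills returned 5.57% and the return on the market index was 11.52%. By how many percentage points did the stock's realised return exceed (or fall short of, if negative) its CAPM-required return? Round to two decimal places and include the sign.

Realised HPR = (P1 + D1 − P0) / P0 = (246.02 + 5.85 − 239.75) / 239.75 = 12.12 / 239.75 = 5.0553%
MRP = 11.52% − 5.57% = 5.95%
CAPM required = R_f + β·MRP = 5.57% + 0.31 × 5.95% = 7.4145%
α = realised − required = 5.0553% − 7.4145% = -2.36%

-2.36%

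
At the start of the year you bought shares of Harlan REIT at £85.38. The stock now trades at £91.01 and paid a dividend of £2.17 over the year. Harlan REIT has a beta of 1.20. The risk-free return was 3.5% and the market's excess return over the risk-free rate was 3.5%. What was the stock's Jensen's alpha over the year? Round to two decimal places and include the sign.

Realised HPR = (P1 + D1 − P0) / P0 = (91.01 + 2.17 − 85.38) / 85.38 = 7.80 / 85.38 = 9.1356%
CAPM required = R_f + β·MRP = 3.5% + 1.20 × 3.5% = 7.7000%
α = realised − required = 9.1356% − 7.7000% = +1.44%

+1.44%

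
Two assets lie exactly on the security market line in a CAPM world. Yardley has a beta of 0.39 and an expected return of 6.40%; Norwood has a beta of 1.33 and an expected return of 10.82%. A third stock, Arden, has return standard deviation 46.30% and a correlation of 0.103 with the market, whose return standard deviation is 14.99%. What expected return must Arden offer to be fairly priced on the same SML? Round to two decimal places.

MRP = (10.82% − 6.40%) / (1.33 − 0.39) = 4.7021%
R_f = 6.40% − 0.39 × 4.7021% = 4.5662%
β_Arden = ρ·σ_i/σ_m = 0.103 × 46.30 / 14.99 = 0.3181
E(R_Arden) = R_f + β × MRP = 4.5662% + 0.3181 × 4.7021% = 6.06%

6.06%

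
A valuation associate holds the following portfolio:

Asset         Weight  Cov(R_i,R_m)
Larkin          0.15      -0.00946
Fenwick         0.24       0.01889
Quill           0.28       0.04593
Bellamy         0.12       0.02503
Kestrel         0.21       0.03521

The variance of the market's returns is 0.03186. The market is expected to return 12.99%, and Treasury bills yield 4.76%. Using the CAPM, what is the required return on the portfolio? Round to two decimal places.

β_Larkin = -0.00946 / 0.03186 = -0.2969
β_Fenwick = 0.01889 / 0.03186 = 0.5929
β_Quill = 0.04593 / 0.03186 = 1.4416
β_Bellamy = 0.02503 / 0.03186 = 0.7856
β_Kestrel = 0.03521 / 0.03186 = 1.1051
β_P = Σ w_i β_i = 0.15×-0.2969 + 0.24×0.5929 + 0.28×1.4416 + 0.12×0.7856 + 0.21×1.1051 = 0.8278
MRP = 12.99% − 4.76% = 8.23%
E(R_P) = R_f + β_P × MRP = 4.76% + 0.8278 × 8.23% = 11.57%

11.57%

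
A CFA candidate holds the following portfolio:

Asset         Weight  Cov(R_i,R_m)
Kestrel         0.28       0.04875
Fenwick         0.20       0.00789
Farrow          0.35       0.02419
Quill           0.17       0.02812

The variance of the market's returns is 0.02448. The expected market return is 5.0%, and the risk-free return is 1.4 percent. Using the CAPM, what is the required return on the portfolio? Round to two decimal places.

5.59%

β_Kestrel = 0.04875 / 0.02448 = 1.9914
β_Fenwick = 0.00789 / 0.02448 = 0.3223
β_Farrow = 0.02419 / 0.02448 = 0.9882
β_Quill = 0.02812 / 0.02448 = 1.1487
β_P = Σ w_i β_i = 0.28×1.9914 + 0.20×0.3223 + 0.35×0.9882 + 0.17×1.1487 = 1.1632
MRP = 5.0% − 1.4% = 3.60%
E(R_P) = R_f + β_P × MRP = 1.4% + 1.1632 × 3.6% = 5.59%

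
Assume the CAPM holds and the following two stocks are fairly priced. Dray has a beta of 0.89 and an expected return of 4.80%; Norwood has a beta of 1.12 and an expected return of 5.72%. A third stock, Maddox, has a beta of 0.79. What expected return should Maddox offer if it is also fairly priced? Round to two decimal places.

MRP (SML slope) = (5.72% − 4.80%) / (1.12 − 0.89) = 0.92% / 0.23 = 4.0000%
R_f (intercept) = 4.80% − 0.89 × 4.0000% = 1.2400%
E(R_Maddox) = R_f + β × MRP = 1.2400% + 0.79 × 4.0000% = 4.40%

4.40%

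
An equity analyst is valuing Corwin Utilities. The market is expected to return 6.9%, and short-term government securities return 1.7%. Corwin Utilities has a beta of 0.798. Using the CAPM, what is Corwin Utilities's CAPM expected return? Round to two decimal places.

Market risk premium = E(R_m) − R_f = 6.9% − 1.7% = 5.20%
E(R) = R_f + β × MRP = 1.7% + 0.798 × 5.2% = 5.85%

5.85%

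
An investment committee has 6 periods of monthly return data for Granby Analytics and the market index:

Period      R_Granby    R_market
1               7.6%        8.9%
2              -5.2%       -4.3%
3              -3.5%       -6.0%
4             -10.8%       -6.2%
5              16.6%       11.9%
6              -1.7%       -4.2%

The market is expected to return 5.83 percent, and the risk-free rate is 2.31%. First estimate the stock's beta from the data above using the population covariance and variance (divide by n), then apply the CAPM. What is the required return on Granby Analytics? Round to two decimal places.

6.37%

Mean R_i = (7.6 − 5.2 − 3.5 − 10.8 + 16.6 − 1.7) / 6 = 0.5000%
Mean R_m = (8.9 − 4.3 − 6.0 − 6.2 + 11.9 − 4.2) / 6 = 0.0167%
Σ(R_i − R̄_i)(R_m − R̄_m) = 382.5900  ⇒  Cov = 382.5900 / 6 = 63.7650
Σ(R_m − R̄_m)² = 331.3883  ⇒  Var(R_m) = 331.3883 / 6 = 55.2314
β = Cov / Var(R_m) = 63.7650 / 55.2314 = 1.1545
MRP = 5.83% − 2.31% = 3.52%
E(R) = R_f + β × MRP = 2.31% + 1.1545 × 3.52% = 6.37%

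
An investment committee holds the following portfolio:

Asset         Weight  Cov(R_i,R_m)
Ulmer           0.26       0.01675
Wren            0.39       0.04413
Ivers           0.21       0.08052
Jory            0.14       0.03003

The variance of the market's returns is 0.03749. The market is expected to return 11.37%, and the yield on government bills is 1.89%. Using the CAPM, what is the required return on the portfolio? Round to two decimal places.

β_Ulmer = 0.01675 / 0.03749 = 0.4468
β_Wren = 0.04413 / 0.03749 = 1.1771
β_Ivers = 0.08052 / 0.03749 = 2.1478
β_Jory = 0.03003 / 0.03749 = 0.8010
β_P = Σ w_i β_i = 0.26×0.4468 + 0.39×1.1771 + 0.21×2.1478 + 0.14×0.8010 = 1.1384
MRP = 11.37% − 1.89% = 9.48%
E(R_P) = R_f + β_P × MRP = 1.89% + 1.1384 × 9.48% = 12.68%

12.68%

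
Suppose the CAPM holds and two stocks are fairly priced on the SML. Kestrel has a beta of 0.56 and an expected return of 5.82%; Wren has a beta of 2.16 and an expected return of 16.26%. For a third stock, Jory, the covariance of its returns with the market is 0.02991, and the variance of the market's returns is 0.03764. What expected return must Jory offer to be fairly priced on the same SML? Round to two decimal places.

7.35%

MRP = (16.26% − 5.82%) / (2.16 − 0.56) = 6.5250%
R_f = 5.82% − 0.56 × 6.5250% = 2.1660%
β_Jory = Cov / Var(R_m) = 0.02991 / 0.03764 = 0.7946
E(R_Jory) = R_f + β × MRP = 2.1660% + 0.7946 × 6.5250% = 7.35%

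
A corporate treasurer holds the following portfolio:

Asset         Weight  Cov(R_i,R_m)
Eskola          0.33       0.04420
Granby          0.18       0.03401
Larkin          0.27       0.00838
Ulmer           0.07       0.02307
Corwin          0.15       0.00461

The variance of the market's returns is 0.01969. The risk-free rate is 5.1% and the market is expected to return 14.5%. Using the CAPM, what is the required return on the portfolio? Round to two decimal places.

β_Eskola = 0.04420 / 0.01969 = 2.2448
β_Granby = 0.03401 / 0.01969 = 1.7273
β_Larkin = 0.00838 / 0.01969 = 0.4256
β_Ulmer = 0.02307 / 0.01969 = 1.1717
β_Corwin = 0.00461 / 0.01969 = 0.2341
β_P = Σ w_i β_i = 0.33×2.2448 + 0.18×1.7273 + 0.27×0.4256 + 0.07×1.1717 + 0.15×0.2341 = 1.2837
MRP = 14.5% − 5.1% = 9.40%
E(R_P) = R_f + β_P × MRP = 5.1% + 1.2837 × 9.4% = 17.17%

17.17%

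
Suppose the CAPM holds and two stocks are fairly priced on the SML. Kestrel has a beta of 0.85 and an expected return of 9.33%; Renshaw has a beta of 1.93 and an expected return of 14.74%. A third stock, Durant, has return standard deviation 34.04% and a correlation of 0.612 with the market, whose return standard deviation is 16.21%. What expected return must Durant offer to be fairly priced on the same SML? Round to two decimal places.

MRP = (14.74% − 9.33%) / (1.93 − 0.85) = 5.0093%
R_f = 9.33% − 0.85 × 5.0093% = 5.0721%
β_Durant = ρ·σ_i/σ_m = 0.612 × 34.04 / 16.21 = 1.2852
E(R_Durant) = R_f + β × MRP = 5.0721% + 1.2852 × 5.0093% = 11.51%

11.51%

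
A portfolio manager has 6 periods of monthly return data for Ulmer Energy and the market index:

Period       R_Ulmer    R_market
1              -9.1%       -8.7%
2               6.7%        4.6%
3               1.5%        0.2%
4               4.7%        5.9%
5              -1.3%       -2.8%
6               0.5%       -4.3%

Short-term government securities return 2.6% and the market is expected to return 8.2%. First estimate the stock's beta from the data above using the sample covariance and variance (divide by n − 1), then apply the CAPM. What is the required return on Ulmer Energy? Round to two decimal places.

Mean R_i = (-9.1 + 6.7 + 1.5 + 4.7 − 1.3 + 0.5) / 6 = 0.5000%
Mean R_m = (-8.7 + 4.6 + 0.2 + 5.9 − 2.8 − 4.3) / 6 = -0.8500%
Σ(R_i − R̄_i)(R_m − R̄_m) = 142.0600  ⇒  Cov = 142.0600 / 5 = 28.4120
Σ(R_m − R̄_m)² = 153.6950  ⇒  Var(R_m) = 153.6950 / 5 = 30.7390
β = Cov / Var(R_m) = 28.4120 / 30.7390 = 0.9243
MRP = 8.2% − 2.6% = 5.60%
E(R) = R_f + β × MRP = 2.6% + 0.9243 × 5.6% = 7.78%

7.78%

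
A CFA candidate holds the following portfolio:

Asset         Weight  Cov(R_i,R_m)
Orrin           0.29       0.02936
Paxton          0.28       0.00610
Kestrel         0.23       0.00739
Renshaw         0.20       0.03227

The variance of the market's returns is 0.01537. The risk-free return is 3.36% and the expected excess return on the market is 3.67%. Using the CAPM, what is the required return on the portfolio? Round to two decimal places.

β_Orrin = 0.02936 / 0.01537 = 1.9102
β_Paxton = 0.00610 / 0.01537 = 0.3969
β_Kestrel = 0.00739 / 0.01537 = 0.4808
β_Renshaw = 0.03227 / 0.01537 = 2.0995
β_P = Σ w_i β_i = 0.29×1.9102 + 0.28×0.3969 + 0.23×0.4808 + 0.20×2.0995 = 1.1956
E(R_P) = R_f + β_P × MRP = 3.36% + 1.1956 × 3.67% = 7.75%

7.75%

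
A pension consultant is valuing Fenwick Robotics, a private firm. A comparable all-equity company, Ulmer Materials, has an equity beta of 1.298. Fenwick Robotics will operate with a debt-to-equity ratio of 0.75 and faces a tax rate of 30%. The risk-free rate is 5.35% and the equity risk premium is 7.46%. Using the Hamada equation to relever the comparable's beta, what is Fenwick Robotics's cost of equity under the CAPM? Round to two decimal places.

β_L = β_U × [1 + (1 − t)(D/E)] = 1.298 × [1 + (1 − 0.30) × 0.75]
    = 1.298 × [1 + 0.70 × 0.75] = 1.298 × 1.5250 = 1.9795
E(R) = R_f + β_L × MRP = 5.35% + 1.9795 × 7.46% = 20.12%

20.12%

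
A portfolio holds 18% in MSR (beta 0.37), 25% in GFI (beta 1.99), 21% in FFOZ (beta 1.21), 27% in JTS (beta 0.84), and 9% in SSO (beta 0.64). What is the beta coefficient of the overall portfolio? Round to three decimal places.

β_P = Σ w_i β_i = 0.18×0.37 + 0.25×1.99 + 0.21×1.21 + 0.27×0.84 + 0.09×0.64 = 1.1026

1.103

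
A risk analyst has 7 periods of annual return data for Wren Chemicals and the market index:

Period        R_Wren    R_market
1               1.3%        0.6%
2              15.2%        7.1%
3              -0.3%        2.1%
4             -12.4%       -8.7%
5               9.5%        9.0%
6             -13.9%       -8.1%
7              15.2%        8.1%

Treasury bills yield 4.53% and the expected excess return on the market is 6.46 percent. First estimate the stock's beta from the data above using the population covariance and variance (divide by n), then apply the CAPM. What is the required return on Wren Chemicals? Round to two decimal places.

Mean R_i = (1.3 + 15.2 − 0.3 − 12.4 + 9.5 − 13.9 + 15.2) / 7 = 2.0857%
Mean R_m = (0.6 + 7.1 + 2.1 − 8.7 + 9.0 − 8.1 + 8.1) / 7 = 1.4429%
Σ(R_i − R̄_i)(R_m − R̄_m) = 516.0943  ⇒  Cov = 516.0943 / 7 = 73.7278
Σ(R_m − R̄_m)² = 328.5171  ⇒  Var(R_m) = 328.5171 / 7 = 46.9310
β = Cov / Var(R_m) = 73.7278 / 46.9310 = 1.5710
E(R) = R_f + β × MRP = 4.53% + 1.5710 × 6.46% = 14.68%

14.68%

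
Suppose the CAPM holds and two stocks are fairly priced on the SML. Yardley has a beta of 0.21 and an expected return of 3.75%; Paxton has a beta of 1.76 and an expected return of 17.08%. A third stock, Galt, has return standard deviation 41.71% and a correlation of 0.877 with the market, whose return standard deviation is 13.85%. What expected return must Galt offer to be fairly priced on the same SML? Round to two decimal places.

24.66%

MRP = (17.08% − 3.75%) / (1.76 − 0.21) = 8.6000%
R_f = 3.75% − 0.21 × 8.6000% = 1.9440%
β_Galt = ρ·σ_i/σ_m = 0.877 × 41.71 / 13.85 = 2.6411
E(R_Galt) = R_f + β × MRP = 1.9440% + 2.6411 × 8.6000% = 24.66%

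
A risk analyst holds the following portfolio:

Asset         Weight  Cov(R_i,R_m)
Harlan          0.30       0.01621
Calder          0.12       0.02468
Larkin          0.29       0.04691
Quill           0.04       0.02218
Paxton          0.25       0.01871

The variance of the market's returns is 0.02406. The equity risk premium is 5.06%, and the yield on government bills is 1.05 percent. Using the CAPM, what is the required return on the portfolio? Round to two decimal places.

6.73%

β_Harlan = 0.01621 / 0.02406 = 0.6737
β_Calder = 0.02468 / 0.02406 = 1.0258
β_Larkin = 0.04691 / 0.02406 = 1.9497
β_Quill = 0.02218 / 0.02406 = 0.9219
β_Paxton = 0.01871 / 0.02406 = 0.7776
β_P = Σ w_i β_i = 0.30×0.6737 + 0.12×1.0258 + 0.29×1.9497 + 0.04×0.9219 + 0.25×0.7776 = 1.1219
E(R_P) = R_f + β_P × MRP = 1.05% + 1.1219 × 5.06% = 6.73%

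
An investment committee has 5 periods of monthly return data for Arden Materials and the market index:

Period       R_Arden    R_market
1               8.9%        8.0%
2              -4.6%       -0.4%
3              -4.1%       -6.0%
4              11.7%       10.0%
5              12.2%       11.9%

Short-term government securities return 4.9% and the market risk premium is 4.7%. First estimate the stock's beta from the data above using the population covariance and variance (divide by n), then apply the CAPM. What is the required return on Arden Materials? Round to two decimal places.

9.91%

Mean R_i = (8.9 − 4.6 − 4.1 + 11.7 + 12.2) / 5 = 4.8200%
Mean R_m = (8.0 − 0.4 − 6.0 + 10.0 + 11.9) / 5 = 4.7000%
Σ(R_i − R̄_i)(R_m − R̄_m) = 246.5500  ⇒  Cov = 246.5500 / 5 = 49.3100
Σ(R_m − R̄_m)² = 231.3200  ⇒  Var(R_m) = 231.3200 / 5 = 46.2640
β = Cov / Var(R_m) = 49.3100 / 46.2640 = 1.0658
E(R) = R_f + β × MRP = 4.9% + 1.0658 × 4.7% = 9.91%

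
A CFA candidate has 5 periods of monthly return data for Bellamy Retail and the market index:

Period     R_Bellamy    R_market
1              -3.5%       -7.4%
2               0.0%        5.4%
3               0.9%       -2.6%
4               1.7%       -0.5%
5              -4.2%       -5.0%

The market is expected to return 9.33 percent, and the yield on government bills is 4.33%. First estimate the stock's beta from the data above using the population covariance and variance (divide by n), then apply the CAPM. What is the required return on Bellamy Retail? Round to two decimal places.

Mean R_i = (-3.5 + 0.0 + 0.9 + 1.7 − 4.2) / 5 = -1.0200%
Mean R_m = (-7.4 + 5.4 − 2.6 − 0.5 − 5.0) / 5 = -2.0200%
Σ(R_i − R̄_i)(R_m − R̄_m) = 33.4080  ⇒  Cov = 33.4080 / 5 = 6.6816
Σ(R_m − R̄_m)² = 95.5280  ⇒  Var(R_m) = 95.5280 / 5 = 19.1056
β = Cov / Var(R_m) = 6.6816 / 19.1056 = 0.3497
MRP = 9.33% − 4.33% = 5.00%
E(R) = R_f + β × MRP = 4.33% + 0.3497 × 5.00% = 6.08%

6.08%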